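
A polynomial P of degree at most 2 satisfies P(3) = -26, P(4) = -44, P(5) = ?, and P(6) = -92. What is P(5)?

-66

On equispaced nodes a degree-2 polynomial has vanishing third forward difference, so
  - P(3) + 3·P(4) - 3·P(5) + P(6) = 0.
Substituting the known values and solving for P(5):
  -3·P(5) = 198
  P(5) = -66.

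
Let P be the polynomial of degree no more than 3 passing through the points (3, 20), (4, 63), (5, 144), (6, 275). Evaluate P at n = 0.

-1

Write P(n) = an^3 + bn^2 + cn + d. Substituting each data point gives a linear system:
  27a + 9b + 3c + d = 20
  64a + 16b + 4c + d = 63
  125a + 25b + 5c + d = 144
  216a + 36b + 6c + d = 275
Solving the system yields a = 2, b = -5, c = 4, d = -1.
So P(n) = 2n^3 - 5n^2 + 4n - 1.
Then P(0) = -1.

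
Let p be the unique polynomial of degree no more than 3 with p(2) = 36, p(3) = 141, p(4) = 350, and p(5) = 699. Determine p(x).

p(x) = 6x^3 - 2x^2 + x - 6

Using the Lagrange interpolation formula with nodes 2, 3, 4, 5:
  L_0(x) = (x - 3)(x - 4)(x - 5) / -6
  L_1(x) = (x - 2)(x - 4)(x - 5) / 2
  L_2(x) = (x - 2)(x - 3)(x - 5) / -2
  L_3(x) = (x - 2)(x - 3)(x - 4) / 6
Then p(x) = 36·L_0(x) + 141·L_1(x) + 350·L_2(x) + 699·L_3(x).
Expanding and collecting terms gives p(x) = 6x^3 - 2x^2 + x - 6.
Check: p(2) = 36. ✓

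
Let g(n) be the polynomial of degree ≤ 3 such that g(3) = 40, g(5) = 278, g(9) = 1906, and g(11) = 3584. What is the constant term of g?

Write g(n) = an^3 + bn^2 + cn + d. Substituting each data point gives a linear system:
  27a + 9b + 3c + d = 40
  125a + 25b + 5c + d = 278
  729a + 81b + 9c + d = 1906
  1331a + 121b + 11c + d = 3584
Solving the system yields a = 3, b = -3, c = -4, d = -2.
So g(n) = 3n³ - 3n² - 4n - 2.
The constant term is -2.

-2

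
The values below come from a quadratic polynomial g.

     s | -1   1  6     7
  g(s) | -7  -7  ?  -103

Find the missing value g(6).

The 3 known points determine the degree-2 polynomial uniquely.
Write g(s) = as^2 + bs + c. Substituting each data point gives a linear system:
  a - b + c = -7
  a + b + c = -7
  49a + 7b + c = -103
Solving the system yields a = -2, b = 0, c = -5.
So g(s) = -2s^2 - 5.
Then g(6) = -77.

-77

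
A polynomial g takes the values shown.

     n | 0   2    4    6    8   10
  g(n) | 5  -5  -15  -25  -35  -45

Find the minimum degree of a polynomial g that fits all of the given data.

1

Forward differences of the values at n = 0, 2, 4, 6, 8, 10:
  g  : 5  -5  -15  -25  -35  -45
  Δ  : -10  -10  -10  -10  -10
  Δ^2: 0  0  0  0
  Δ^3: 0  0  0
  Δ^4: 0  0
  Δ^5: 0
The first differences are constant (-10) and nonzero, while all higher differences vanish, so the minimal degree is 1.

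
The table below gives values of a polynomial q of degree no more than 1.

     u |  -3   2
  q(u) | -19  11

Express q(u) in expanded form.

Write q(u) = au + b. Substituting each data point gives a linear system:
  -3a + b = -19
  2a + b = 11
Solving the system yields a = 6, b = -1.
So q(u) = 6u - 1.
Check: q(-3) = -19. ✓

q(u) = 6u - 1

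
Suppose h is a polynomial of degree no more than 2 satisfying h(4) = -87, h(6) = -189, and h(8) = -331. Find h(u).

Using the Lagrange interpolation formula with nodes 4, 6, 8:
  L_0(u) = (u - 6)(u - 8) / 8
  L_1(u) = (u - 4)(u - 8) / -4
  L_2(u) = (u - 4)(u - 6) / 8
Then h(u) = -87·L_0(u) - 189·L_1(u) - 331·L_2(u).
Expanding and collecting terms gives h(u) = -5u^2 - u - 3.
Check: h(8) = -331. ✓

h(u) = -5u^2 - u - 3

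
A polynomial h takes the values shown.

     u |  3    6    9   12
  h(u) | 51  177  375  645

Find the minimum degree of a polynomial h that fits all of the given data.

2

Forward differences of the values at u = 3, 6, 9, 12:
  h  : 51  177  375  645
  Δ  : 126  198  270
  Δ^2: 72  72
  Δ^3: 0
The second differences are constant (72) and nonzero, while all higher differences vanish, so the minimal degree is 2.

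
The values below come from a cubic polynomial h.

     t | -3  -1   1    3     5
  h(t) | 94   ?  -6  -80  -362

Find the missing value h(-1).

4

On equispaced nodes a degree-3 polynomial has vanishing fourth forward difference, so
  h(-3) - 4·h(-1) + 6·h(1) - 4·h(3) + h(5) = 0.
Substituting the known values and solving for h(-1):
  -4·h(-1) = -16
  h(-1) = 4.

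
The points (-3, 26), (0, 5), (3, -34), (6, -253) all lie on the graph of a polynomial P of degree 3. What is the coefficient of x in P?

Write P(x) = ax^3 + bx^2 + cx + d. Substituting each data point gives a linear system:
  -27a + 9b - 3c + d = 26
  d = 5
  27a + 9b + 3c + d = -34
  216a + 36b + 6c + d = -253
Solving the system yields a = -1, b = -1, c = -1, d = 5.
So P(x) = -x³ - x² - x + 5.
The coefficient of x is -1.

-1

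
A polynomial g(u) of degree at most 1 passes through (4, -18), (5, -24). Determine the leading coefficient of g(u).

Write g(u) = au + b. Substituting each data point gives a linear system:
  4a + b = -18
  5a + b = -24
Solving the system yields a = -6, b = 6.
So g(u) = -6u + 6.
The leading coefficient is -6.

-6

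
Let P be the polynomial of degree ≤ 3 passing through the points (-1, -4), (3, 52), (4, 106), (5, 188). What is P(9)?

916

Write P(t) = at^3 + bt^2 + ct + d. Substituting each data point gives a linear system:
  -a + b - c + d = -4
  27a + 9b + 3c + d = 52
  64a + 16b + 4c + d = 106
  125a + 25b + 5c + d = 188
Solving the system yields a = 1, b = 2, c = 3, d = -2.
So P(t) = t^3 + 2t^2 + 3t - 2.
Then P(9) = 916.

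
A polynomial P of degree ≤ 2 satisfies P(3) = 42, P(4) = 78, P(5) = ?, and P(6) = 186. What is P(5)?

126

On equispaced nodes a degree-2 polynomial has vanishing third forward difference, so
  - P(3) + 3·P(4) - 3·P(5) + P(6) = 0.
Substituting the known values and solving for P(5):
  -3·P(5) = -378
  P(5) = 126.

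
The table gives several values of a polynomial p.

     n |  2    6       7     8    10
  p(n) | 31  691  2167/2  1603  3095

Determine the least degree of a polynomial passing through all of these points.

Divided differences on the nodes 2, 6, 7, 8, 10:
  order 0: 31  691  2167/2  1603  3095
  order 1: 165  785/2  1039/2  746
  order 2: 91/2  127/2  151/2
  order 3: 3  3
  order 4: 0
The order-3 divided differences are all 3 (nonzero) and every higher order vanishes, so the data lies on a polynomial of degree exactly 3.

3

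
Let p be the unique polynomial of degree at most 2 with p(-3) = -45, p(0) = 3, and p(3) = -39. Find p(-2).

Write p(x) = ax^2 + bx + c. Substituting each data point gives a linear system:
  9a - 3b + c = -45
  c = 3
  9a + 3b + c = -39
Solving the system yields a = -5, b = 1, c = 3.
So p(x) = -5x^2 + x + 3.
Then p(-2) = -19.

-19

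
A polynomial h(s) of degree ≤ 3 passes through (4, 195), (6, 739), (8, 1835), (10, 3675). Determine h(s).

h(s) = 4s^3 - 3s^2 - 2s - 5

Write h(s) = as^3 + bs^2 + cs + d. Substituting each data point gives a linear system:
  64a + 16b + 4c + d = 195
  216a + 36b + 6c + d = 739
  512a + 64b + 8c + d = 1835
  1000a + 100b + 10c + d = 3675
Solving the system yields a = 4, b = -3, c = -2, d = -5.
So h(s) = 4s^3 - 3s^2 - 2s - 5.
Check: h(8) = 1835. ✓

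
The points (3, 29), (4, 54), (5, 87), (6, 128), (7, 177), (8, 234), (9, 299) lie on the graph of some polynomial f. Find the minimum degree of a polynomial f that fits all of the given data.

2

Forward differences of the values at u = 3, 4, 5, 6, 7, 8, 9:
  f  : 29  54  87  128  177  234  299
  Δ  : 25  33  41  49  57  65
  Δ^2: 8  8  8  8  8
  Δ^3: 0  0  0  0
  Δ^4: 0  0  0
  Δ^5: 0  0
  Δ^6: 0
The second differences are constant (8) and nonzero, while all higher differences vanish, so the minimal degree is 2.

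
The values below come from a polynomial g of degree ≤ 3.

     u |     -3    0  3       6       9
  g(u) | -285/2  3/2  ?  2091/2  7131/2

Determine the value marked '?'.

255/2

On equispaced nodes a degree-3 polynomial has vanishing fourth forward difference, so
  g(-3) - 4·g(0) + 6·g(3) - 4·g(6) + g(9) = 0.
Substituting the known values and solving for g(3):
  6·g(3) = 765
  g(3) = 255/2.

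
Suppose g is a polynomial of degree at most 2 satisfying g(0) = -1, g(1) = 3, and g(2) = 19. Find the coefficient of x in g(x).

-2

Write g(x) = ax^2 + bx + c. Substituting each data point gives a linear system:
  c = -1
  a + b + c = 3
  4a + 2b + c = 19
Solving the system yields a = 6, b = -2, c = -1.
So g(x) = 6x² - 2x - 1.
The coefficient of x is -2.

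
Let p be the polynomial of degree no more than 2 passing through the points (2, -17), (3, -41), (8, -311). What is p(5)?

-119

Write p(u) = au^2 + bu + c. Substituting each data point gives a linear system:
  4a + 2b + c = -17
  9a + 3b + c = -41
  64a + 8b + c = -311
Solving the system yields a = -5, b = 1, c = 1.
So p(u) = -5u² + u + 1.
Then p(5) = -119.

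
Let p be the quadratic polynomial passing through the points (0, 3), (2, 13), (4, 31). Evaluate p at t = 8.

Write p(t) = at^2 + bt + c. Substituting each data point gives a linear system:
  c = 3
  4a + 2b + c = 13
  16a + 4b + c = 31
Solving the system yields a = 1, b = 3, c = 3.
So p(t) = t² + 3t + 3.
Then p(8) = 91.

91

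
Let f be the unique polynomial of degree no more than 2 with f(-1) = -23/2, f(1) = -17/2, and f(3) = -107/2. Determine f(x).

Using the Lagrange interpolation formula with nodes -1, 1, 3:
  L_0(x) = (x - 1)(x - 3) / 8
  L_1(x) = (x + 1)(x - 3) / -4
  L_2(x) = (x + 1)(x - 1) / 8
Then f(x) = -23/2·L_0(x) - 17/2·L_1(x) - 107/2·L_2(x).
Expanding and collecting terms gives f(x) = -6x^2 + (3/2)x - 4.
Check: f(1) = -17/2. ✓

f(x) = -6x^2 + (3/2)x - 4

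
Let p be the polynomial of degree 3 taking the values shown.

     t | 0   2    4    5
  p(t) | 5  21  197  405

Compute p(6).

Write p(t) = at^3 + bt^2 + ct + d. Substituting each data point gives a linear system:
  d = 5
  8a + 4b + 2c + d = 21
  64a + 16b + 4c + d = 197
  125a + 25b + 5c + d = 405
Solving the system yields a = 4, b = -4, c = 0, d = 5.
So p(t) = 4t^3 - 4t^2 + 5.
Then p(6) = 725.

725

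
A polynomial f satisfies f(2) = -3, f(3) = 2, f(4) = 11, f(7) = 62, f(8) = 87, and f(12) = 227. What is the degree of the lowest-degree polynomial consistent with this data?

2

Divided differences on the nodes 2, 3, 4, 7, 8, 12:
  order 0: -3  2  11  62  87  227
  order 1: 5  9  17  25  35
  order 2: 2  2  2  2
  order 3: 0  0  0
  order 4: 0  0
  order 5: 0
The order-2 divided differences are all 2 (nonzero) and every higher order vanishes, so the data lies on a polynomial of degree exactly 2.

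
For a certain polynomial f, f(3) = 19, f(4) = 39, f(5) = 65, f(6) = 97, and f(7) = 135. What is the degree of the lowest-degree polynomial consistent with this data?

Forward differences of the values at s = 3, 4, 5, 6, 7:
  f  : 19  39  65  97  135
  Δ  : 20  26  32  38
  Δ^2: 6  6  6
  Δ^3: 0  0
  Δ^4: 0
The second differences are constant (6) and nonzero, while all higher differences vanish, so the minimal degree is 2.

2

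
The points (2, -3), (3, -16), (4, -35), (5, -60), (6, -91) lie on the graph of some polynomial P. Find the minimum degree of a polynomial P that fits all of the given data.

Forward differences of the values at s = 2, 3, 4, 5, 6:
  P  : -3  -16  -35  -60  -91
  Δ  : -13  -19  -25  -31
  Δ^2: -6  -6  -6
  Δ^3: 0  0
  Δ^4: 0
The second differences are constant (-6) and nonzero, while all higher differences vanish, so the minimal degree is 2.

2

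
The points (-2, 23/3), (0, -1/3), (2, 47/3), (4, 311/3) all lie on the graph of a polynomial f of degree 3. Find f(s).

f(s) = s^3 + 3s^2 - 2s - 1/3

Write f(s) = as^3 + bs^2 + cs + d. Substituting each data point gives a linear system:
  -8a + 4b - 2c + d = 23/3
  d = -1/3
  8a + 4b + 2c + d = 47/3
  64a + 16b + 4c + d = 311/3
Solving the system yields a = 1, b = 3, c = -2, d = -1/3.
So f(s) = s³ + 3s² - 2s - 1/3.
Check: f(0) = -1/3. ✓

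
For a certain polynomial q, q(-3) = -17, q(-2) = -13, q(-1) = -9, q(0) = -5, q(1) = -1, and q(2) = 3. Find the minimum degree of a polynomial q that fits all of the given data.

Forward differences of the values at s = -3, -2, -1, 0, 1, 2:
  q  : -17  -13  -9  -5  -1  3
  Δ  : 4  4  4  4  4
  Δ^2: 0  0  0  0
  Δ^3: 0  0  0
  Δ^4: 0  0
  Δ^5: 0
The first differences are constant (4) and nonzero, while all higher differences vanish, so the minimal degree is 1.

1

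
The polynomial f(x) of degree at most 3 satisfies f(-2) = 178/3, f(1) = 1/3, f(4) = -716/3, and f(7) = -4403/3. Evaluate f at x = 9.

Using the Lagrange interpolation formula with nodes -2, 1, 4, 7:
  L_0(x) = (x - 1)(x - 4)(x - 7) / -162
  L_1(x) = (x + 2)(x - 4)(x - 7) / 54
  L_2(x) = (x + 2)(x - 1)(x - 7) / -54
  L_3(x) = (x + 2)(x - 1)(x - 4) / 162
Then f(x) = 178/3·L_0(x) + 1/3·L_1(x) - 716/3·L_2(x) - 4403/3·L_3(x).
Expanding and collecting terms gives f(x) = -5x^3 + 5x^2 + (1/3)x.
Evaluating at x = 9: f(9) = -3237.

-3237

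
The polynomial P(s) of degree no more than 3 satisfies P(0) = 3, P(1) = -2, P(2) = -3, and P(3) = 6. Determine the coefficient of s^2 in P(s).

Write P(s) = as^3 + bs^2 + cs + d. Substituting each data point gives a linear system:
  d = 3
  a + b + c + d = -2
  8a + 4b + 2c + d = -3
  27a + 9b + 3c + d = 6
Solving the system yields a = 1, b = -1, c = -5, d = 3.
So P(s) = s^3 - s^2 - 5s + 3.
The coefficient of s^2 is -1.

-1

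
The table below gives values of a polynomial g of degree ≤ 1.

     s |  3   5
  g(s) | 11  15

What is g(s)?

Write g(s) = as + b. Substituting each data point gives a linear system:
  3a + b = 11
  5a + b = 15
Solving the system yields a = 2, b = 5.
So g(s) = 2s + 5.
Check: g(5) = 15. ✓

g(s) = 2s + 5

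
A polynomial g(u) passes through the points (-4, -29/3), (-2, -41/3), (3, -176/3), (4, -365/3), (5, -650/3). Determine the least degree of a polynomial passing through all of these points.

Divided differences on the nodes -4, -2, 3, 4, 5:
  order 0: -29/3  -41/3  -176/3  -365/3  -650/3
  order 1: -2  -9  -63  -95
  order 2: -1  -9  -16
  order 3: -1  -1
  order 4: 0
The order-3 divided differences are all -1 (nonzero) and every higher order vanishes, so the data lies on a polynomial of degree exactly 3.

3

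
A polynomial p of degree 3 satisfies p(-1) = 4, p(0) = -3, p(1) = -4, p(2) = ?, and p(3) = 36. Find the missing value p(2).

The 4 known points determine the degree-3 polynomial uniquely.
Write p(t) = at^3 + bt^2 + ct + d. Substituting each data point gives a linear system:
  -a + b - c + d = 4
  d = -3
  a + b + c + d = -4
  27a + 9b + 3c + d = 36
Solving the system yields a = 1, b = 3, c = -5, d = -3.
So p(t) = t³ + 3t² - 5t - 3.
Then p(2) = 7.

7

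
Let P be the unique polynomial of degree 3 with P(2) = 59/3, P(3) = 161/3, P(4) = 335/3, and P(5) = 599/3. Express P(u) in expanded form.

Write P(u) = au^3 + bu^2 + cu + d. Substituting each data point gives a linear system:
  8a + 4b + 2c + d = 59/3
  27a + 9b + 3c + d = 161/3
  64a + 16b + 4c + d = 335/3
  125a + 25b + 5c + d = 599/3
Solving the system yields a = 1, b = 3, c = 0, d = -1/3.
So P(u) = u^3 + 3u^2 - 1/3.
Check: P(3) = 161/3. ✓

P(u) = u^3 + 3u^2 - 1/3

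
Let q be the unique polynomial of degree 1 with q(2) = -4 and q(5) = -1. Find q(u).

Using the Lagrange interpolation formula with nodes 2, 5:
  L_0(u) = (u - 5) / -3
  L_1(u) = (u - 2) / 3
Then q(u) = -4·L_0(u) - 1·L_1(u).
Expanding and collecting terms gives q(u) = u - 6.
Check: q(5) = -1. ✓

q(u) = u - 6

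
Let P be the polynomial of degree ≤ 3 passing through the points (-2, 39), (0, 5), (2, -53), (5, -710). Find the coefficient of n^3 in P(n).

Write P(n) = an^3 + bn^2 + cn + d. Substituting each data point gives a linear system:
  -8a + 4b - 2c + d = 39
  d = 5
  8a + 4b + 2c + d = -53
  125a + 25b + 5c + d = -710
Solving the system yields a = -5, b = -3, c = -3, d = 5.
So P(n) = -5n^3 - 3n^2 - 3n + 5.
The leading coefficient is -5.

-5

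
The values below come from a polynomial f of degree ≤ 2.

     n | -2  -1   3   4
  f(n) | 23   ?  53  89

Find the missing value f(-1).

9

The 3 known points determine the degree-2 polynomial uniquely.
Write f(n) = an^2 + bn + c. Substituting each data point gives a linear system:
  4a - 2b + c = 23
  9a + 3b + c = 53
  16a + 4b + c = 89
Solving the system yields a = 5, b = 1, c = 5.
So f(n) = 5n^2 + n + 5.
Then f(-1) = 9.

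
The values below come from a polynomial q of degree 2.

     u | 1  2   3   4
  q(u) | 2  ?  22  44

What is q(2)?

8

The 3 known points determine the degree-2 polynomial uniquely.
Write q(u) = au^2 + bu + c. Substituting each data point gives a linear system:
  a + b + c = 2
  9a + 3b + c = 22
  16a + 4b + c = 44
Solving the system yields a = 4, b = -6, c = 4.
So q(u) = 4u^2 - 6u + 4.
Then q(2) = 8.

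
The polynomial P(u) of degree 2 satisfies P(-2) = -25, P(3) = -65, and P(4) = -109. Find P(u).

Using the Lagrange interpolation formula with nodes -2, 3, 4:
  L_0(u) = (u - 3)(u - 4) / 30
  L_1(u) = (u + 2)(u - 4) / -5
  L_2(u) = (u + 2)(u - 3) / 6
Then P(u) = -25·L_0(u) - 65·L_1(u) - 109·L_2(u).
Expanding and collecting terms gives P(u) = -6u^2 - 2u - 5.
Check: P(4) = -109. ✓

P(u) = -6u^2 - 2u - 5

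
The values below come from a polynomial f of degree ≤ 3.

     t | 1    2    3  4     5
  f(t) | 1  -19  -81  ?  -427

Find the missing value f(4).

-209

On equispaced nodes a degree-3 polynomial has vanishing fourth forward difference, so
  f(1) - 4·f(2) + 6·f(3) - 4·f(4) + f(5) = 0.
Substituting the known values and solving for f(4):
  -4·f(4) = 836
  f(4) = -209.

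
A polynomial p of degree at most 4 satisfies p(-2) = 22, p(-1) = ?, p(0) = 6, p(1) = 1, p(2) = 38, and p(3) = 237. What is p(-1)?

The 5 known points determine the degree-4 polynomial uniquely.
Write p(x) = ax^4 + bx^3 + cx^2 + dx + e. Substituting each data point gives a linear system:
  16a - 8b + 4c - 2d + e = 22
  e = 6
  a + b + c + d + e = 1
  16a + 8b + 4c + 2d + e = 38
  81a + 27b + 9c + 3d + e = 237
Solving the system yields a = 3, b = 2, c = -6, d = -4, e = 6.
So p(x) = 3x⁴ + 2x³ - 6x² - 4x + 6.
Then p(-1) = 5.

5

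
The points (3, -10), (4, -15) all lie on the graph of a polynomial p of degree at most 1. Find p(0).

5

Write p(u) = au + b. Substituting each data point gives a linear system:
  3a + b = -10
  4a + b = -15
Solving the system yields a = -5, b = 5.
So p(u) = -5u + 5.
Then p(0) = 5.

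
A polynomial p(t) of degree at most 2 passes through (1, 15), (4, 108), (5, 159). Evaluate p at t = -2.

12

Write p(t) = at^2 + bt + c. Substituting each data point gives a linear system:
  a + b + c = 15
  16a + 4b + c = 108
  25a + 5b + c = 159
Solving the system yields a = 5, b = 6, c = 4.
So p(t) = 5t^2 + 6t + 4.
Then p(-2) = 12.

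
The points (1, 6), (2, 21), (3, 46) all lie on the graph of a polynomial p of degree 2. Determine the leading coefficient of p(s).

Write p(s) = as^2 + bs + c. Substituting each data point gives a linear system:
  a + b + c = 6
  4a + 2b + c = 21
  9a + 3b + c = 46
Solving the system yields a = 5, b = 0, c = 1.
So p(s) = 5s^2 + 1.
The leading coefficient is 5.

5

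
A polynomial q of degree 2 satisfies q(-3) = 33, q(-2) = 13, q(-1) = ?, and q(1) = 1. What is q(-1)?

The 3 known points determine the degree-2 polynomial uniquely.
Write q(u) = au^2 + bu + c. Substituting each data point gives a linear system:
  9a - 3b + c = 33
  4a - 2b + c = 13
  a + b + c = 1
Solving the system yields a = 4, b = 0, c = -3.
So q(u) = 4u^2 - 3.
Then q(-1) = 1.

1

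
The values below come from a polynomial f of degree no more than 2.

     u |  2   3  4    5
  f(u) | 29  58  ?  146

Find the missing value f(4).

97

On equispaced nodes a degree-2 polynomial has vanishing third forward difference, so
  - f(2) + 3·f(3) - 3·f(4) + f(5) = 0.
Substituting the known values and solving for f(4):
  -3·f(4) = -291
  f(4) = 97.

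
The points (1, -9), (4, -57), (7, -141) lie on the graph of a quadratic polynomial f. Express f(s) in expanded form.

Using the Lagrange interpolation formula with nodes 1, 4, 7:
  L_0(s) = (s - 4)(s - 7) / 18
  L_1(s) = (s - 1)(s - 7) / -9
  L_2(s) = (s - 1)(s - 4) / 18
Then f(s) = -9·L_0(s) - 57·L_1(s) - 141·L_2(s).
Expanding and collecting terms gives f(s) = -2s² - 6s - 1.
Check: f(1) = -9. ✓

f(s) = -2s^2 - 6s - 1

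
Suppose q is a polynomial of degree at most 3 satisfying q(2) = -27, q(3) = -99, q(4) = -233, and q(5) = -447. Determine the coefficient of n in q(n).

5

Write q(n) = an^3 + bn^2 + cn + d. Substituting each data point gives a linear system:
  8a + 4b + 2c + d = -27
  27a + 9b + 3c + d = -99
  64a + 16b + 4c + d = -233
  125a + 25b + 5c + d = -447
Solving the system yields a = -3, b = -4, c = 5, d = 3.
So q(n) = -3n^3 - 4n^2 + 5n + 3.
The coefficient of n is 5.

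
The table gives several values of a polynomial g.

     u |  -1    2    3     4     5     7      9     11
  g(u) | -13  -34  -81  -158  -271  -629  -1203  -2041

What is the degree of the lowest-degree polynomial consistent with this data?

3

Divided differences on the nodes -1, 2, 3, 4, 5, 7, 9, 11:
  order 0: -13  -34  -81  -158  -271  -629  -1203  -2041
  order 1: -7  -47  -77  -113  -179  -287  -419
  order 2: -10  -15  -18  -22  -27  -33
  order 3: -1  -1  -1  -1  -1
  order 4: 0  0  0  0
  order 5: 0  0  0
  order 6: 0  0
  order 7: 0
The order-3 divided differences are all -1 (nonzero) and every higher order vanishes, so the data lies on a polynomial of degree exactly 3.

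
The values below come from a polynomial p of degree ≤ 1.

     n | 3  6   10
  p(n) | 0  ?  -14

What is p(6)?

The 2 known points determine the degree-1 polynomial uniquely.
Write p(n) = an + b. Substituting each data point gives a linear system:
  3a + b = 0
  10a + b = -14
Solving the system yields a = -2, b = 6.
So p(n) = -2n + 6.
Then p(6) = -6.

-6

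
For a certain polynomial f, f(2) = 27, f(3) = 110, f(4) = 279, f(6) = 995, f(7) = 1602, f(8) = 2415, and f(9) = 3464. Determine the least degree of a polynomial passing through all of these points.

Divided differences on the nodes 2, 3, 4, 6, 7, 8, 9:
  order 0: 27  110  279  995  1602  2415  3464
  order 1: 83  169  358  607  813  1049
  order 2: 43  63  83  103  118
  order 3: 5  5  5  5
  order 4: 0  0  0
  order 5: 0  0
  order 6: 0
The order-3 divided differences are all 5 (nonzero) and every higher order vanishes, so the data lies on a polynomial of degree exactly 3.

3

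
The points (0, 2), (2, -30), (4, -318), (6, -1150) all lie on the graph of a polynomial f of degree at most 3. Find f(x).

Using the Lagrange interpolation formula with nodes 0, 2, 4, 6:
  L_0(x) = (x - 2)(x - 4)(x - 6) / -48
  L_1(x) = x(x - 4)(x - 6) / 16
  L_2(x) = x(x - 2)(x - 6) / -16
  L_3(x) = x(x - 2)(x - 4) / 48
Then f(x) = 2·L_0(x) - 30·L_1(x) - 318·L_2(x) - 1150·L_3(x).
Expanding and collecting terms gives f(x) = -6x^3 + 4x^2 + 2.
Check: f(2) = -30. ✓

f(x) = -6x^3 + 4x^2 + 2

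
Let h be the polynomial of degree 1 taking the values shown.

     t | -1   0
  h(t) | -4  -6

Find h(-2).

-2

Using the Lagrange interpolation formula with nodes -1, 0:
  L_0(t) = t / -1
  L_1(t) = (t + 1) / 1
Then h(t) = -4·L_0(t) - 6·L_1(t).
Expanding and collecting terms gives h(t) = -2t - 6.
Evaluating at t = -2: h(-2) = -2.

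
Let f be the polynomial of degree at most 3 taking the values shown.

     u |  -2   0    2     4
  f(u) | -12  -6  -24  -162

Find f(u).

Using the Lagrange interpolation formula with nodes -2, 0, 2, 4:
  L_0(u) = u(u - 2)(u - 4) / -48
  L_1(u) = (u + 2)(u - 2)(u - 4) / 16
  L_2(u) = (u + 2)u(u - 4) / -16
  L_3(u) = (u + 2)u(u - 2) / 48
Then f(u) = -12·L_0(u) - 6·L_1(u) - 24·L_2(u) - 162·L_3(u).
Expanding and collecting terms gives f(u) = -2u^3 - 3u^2 + 5u - 6.
Check: f(0) = -6. ✓

f(u) = -2u^3 - 3u^2 + 5u - 6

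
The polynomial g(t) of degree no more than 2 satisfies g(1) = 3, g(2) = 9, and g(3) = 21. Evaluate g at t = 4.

Using the Lagrange interpolation formula with nodes 1, 2, 3:
  L_0(t) = (t - 2)(t - 3) / 2
  L_1(t) = (t - 1)(t - 3) / -1
  L_2(t) = (t - 1)(t - 2) / 2
Then g(t) = 3·L_0(t) + 9·L_1(t) + 21·L_2(t).
Expanding and collecting terms gives g(t) = 3t^2 - 3t + 3.
Evaluating at t = 4: g(4) = 39.

39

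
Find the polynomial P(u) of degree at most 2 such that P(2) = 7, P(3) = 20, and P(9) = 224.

Using the Lagrange interpolation formula with nodes 2, 3, 9:
  L_0(u) = (u - 3)(u - 9) / 7
  L_1(u) = (u - 2)(u - 9) / -6
  L_2(u) = (u - 2)(u - 3) / 42
Then P(u) = 7·L_0(u) + 20·L_1(u) + 224·L_2(u).
Expanding and collecting terms gives P(u) = 3u² - 2u - 1.
Check: P(9) = 224. ✓

P(u) = 3u^2 - 2u - 1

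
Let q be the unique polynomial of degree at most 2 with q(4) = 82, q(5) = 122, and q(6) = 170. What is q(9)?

Using the Lagrange interpolation formula with nodes 4, 5, 6:
  L_0(s) = (s - 5)(s - 6) / 2
  L_1(s) = (s - 4)(s - 6) / -1
  L_2(s) = (s - 4)(s - 5) / 2
Then q(s) = 82·L_0(s) + 122·L_1(s) + 170·L_2(s).
Expanding and collecting terms gives q(s) = 4s² + 4s + 2.
Evaluating at s = 9: q(9) = 362.

362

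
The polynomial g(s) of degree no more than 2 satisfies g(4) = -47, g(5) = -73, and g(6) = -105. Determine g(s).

Using the Lagrange interpolation formula with nodes 4, 5, 6:
  L_0(s) = (s - 5)(s - 6) / 2
  L_1(s) = (s - 4)(s - 6) / -1
  L_2(s) = (s - 4)(s - 5) / 2
Then g(s) = -47·L_0(s) - 73·L_1(s) - 105·L_2(s).
Expanding and collecting terms gives g(s) = -3s^2 + s - 3.
Check: g(6) = -105. ✓

g(s) = -3s^2 + s - 3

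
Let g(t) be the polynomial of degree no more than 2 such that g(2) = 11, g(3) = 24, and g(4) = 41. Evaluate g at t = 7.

Forward differences of the values at t = 2, 3, 4:
  g  : 11  24  41
  Δ  : 13  17
  Δ^2: 4
The second differences are constant, confirming degree 2.
Interpolating (Newton forward form) and evaluating at t = 7 gives g(7) = 116.

116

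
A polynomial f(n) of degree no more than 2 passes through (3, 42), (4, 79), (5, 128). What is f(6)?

189

Write f(n) = an^2 + bn + c. Substituting each data point gives a linear system:
  9a + 3b + c = 42
  16a + 4b + c = 79
  25a + 5b + c = 128
Solving the system yields a = 6, b = -5, c = 3.
So f(n) = 6n^2 - 5n + 3.
Then f(6) = 189.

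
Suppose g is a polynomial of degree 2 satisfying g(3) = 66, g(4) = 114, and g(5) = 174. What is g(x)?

g(x) = 6x^2 + 6x - 6

Write g(x) = ax^2 + bx + c. Substituting each data point gives a linear system:
  9a + 3b + c = 66
  16a + 4b + c = 114
  25a + 5b + c = 174
Solving the system yields a = 6, b = 6, c = -6.
So g(x) = 6x^2 + 6x - 6.
Check: g(4) = 114. ✓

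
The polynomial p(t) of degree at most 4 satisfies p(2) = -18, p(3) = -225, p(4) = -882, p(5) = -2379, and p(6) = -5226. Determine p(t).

p(t) = -5t^4 + 5t^3 + 5t^2 - 2t + 6

Using the Lagrange interpolation formula with nodes 2, 3, 4, 5, 6:
  L_0(t) = (t - 3)(t - 4)(t - 5)(t - 6) / 24
  L_1(t) = (t - 2)(t - 4)(t - 5)(t - 6) / -6
  L_2(t) = (t - 2)(t - 3)(t - 5)(t - 6) / 4
  L_3(t) = (t - 2)(t - 3)(t - 4)(t - 6) / -6
  L_4(t) = (t - 2)(t - 3)(t - 4)(t - 5) / 24
Then p(t) = -18·L_0(t) - 225·L_1(t) - 882·L_2(t) - 2379·L_3(t) - 5226·L_4(t).
Expanding and collecting terms gives p(t) = -5t⁴ + 5t³ + 5t² - 2t + 6.
Check: p(3) = -225. ✓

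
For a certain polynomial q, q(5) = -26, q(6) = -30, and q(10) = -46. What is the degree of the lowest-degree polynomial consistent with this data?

1

Divided differences on the nodes 5, 6, 10:
  order 0: -26  -30  -46
  order 1: -4  -4
  order 2: 0
The order-1 divided differences are all -4 (nonzero) and every higher order vanishes, so the data lies on a polynomial of degree exactly 1.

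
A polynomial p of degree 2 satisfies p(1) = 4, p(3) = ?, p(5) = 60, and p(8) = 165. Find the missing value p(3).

The 3 known points determine the degree-2 polynomial uniquely.
Write p(x) = ax^2 + bx + c. Substituting each data point gives a linear system:
  a + b + c = 4
  25a + 5b + c = 60
  64a + 8b + c = 165
Solving the system yields a = 3, b = -4, c = 5.
So p(x) = 3x^2 - 4x + 5.
Then p(3) = 20.

20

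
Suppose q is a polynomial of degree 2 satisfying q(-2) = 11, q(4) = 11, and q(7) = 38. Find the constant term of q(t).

Write q(t) = at^2 + bt + c. Substituting each data point gives a linear system:
  4a - 2b + c = 11
  16a + 4b + c = 11
  49a + 7b + c = 38
Solving the system yields a = 1, b = -2, c = 3.
So q(t) = t² - 2t + 3.
The constant term is 3.

3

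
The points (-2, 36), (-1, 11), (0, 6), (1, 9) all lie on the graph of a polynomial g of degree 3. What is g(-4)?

Using the Lagrange interpolation formula with nodes -2, -1, 0, 1:
  L_0(s) = (s + 1)s(s - 1) / -6
  L_1(s) = (s + 2)s(s - 1) / 2
  L_2(s) = (s + 2)(s + 1)(s - 1) / -2
  L_3(s) = (s + 2)(s + 1)s / 6
Then g(s) = 36·L_0(s) + 11·L_1(s) + 6·L_2(s) + 9·L_3(s).
Expanding and collecting terms gives g(s) = -2s^3 + 4s^2 + s + 6.
Evaluating at s = -4: g(-4) = 194.

194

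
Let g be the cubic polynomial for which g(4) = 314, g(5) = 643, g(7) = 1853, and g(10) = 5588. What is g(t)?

g(t) = 6t^3 - 4t^2 - t - 2

Using the Lagrange interpolation formula with nodes 4, 5, 7, 10:
  L_0(t) = (t - 5)(t - 7)(t - 10) / -18
  L_1(t) = (t - 4)(t - 7)(t - 10) / 10
  L_2(t) = (t - 4)(t - 5)(t - 10) / -18
  L_3(t) = (t - 4)(t - 5)(t - 7) / 90
Then g(t) = 314·L_0(t) + 643·L_1(t) + 1853·L_2(t) + 5588·L_3(t).
Expanding and collecting terms gives g(t) = 6t³ - 4t² - t - 2.
Check: g(10) = 5588. ✓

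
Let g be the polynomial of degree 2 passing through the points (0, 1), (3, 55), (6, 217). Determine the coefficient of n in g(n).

0

Write g(n) = an^2 + bn + c. Substituting each data point gives a linear system:
  c = 1
  9a + 3b + c = 55
  36a + 6b + c = 217
Solving the system yields a = 6, b = 0, c = 1.
So g(n) = 6n² + 1.
The coefficient of n is 0.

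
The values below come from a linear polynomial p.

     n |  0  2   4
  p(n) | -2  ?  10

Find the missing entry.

On equispaced nodes a degree-1 polynomial has vanishing second forward difference, so
  p(0) - 2·p(2) + p(4) = 0.
Substituting the known values and solving for p(2):
  -2·p(2) = -8
  p(2) = 4.

4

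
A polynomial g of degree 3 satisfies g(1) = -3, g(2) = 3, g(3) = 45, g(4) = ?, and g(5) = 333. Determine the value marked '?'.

On equispaced nodes a degree-3 polynomial has vanishing fourth forward difference, so
  g(1) - 4·g(2) + 6·g(3) - 4·g(4) + g(5) = 0.
Substituting the known values and solving for g(4):
  -4·g(4) = -588
  g(4) = 147.

147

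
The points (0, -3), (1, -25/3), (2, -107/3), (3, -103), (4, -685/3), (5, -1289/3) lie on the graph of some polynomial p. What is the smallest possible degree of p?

Forward differences of the values at s = 0, 1, 2, 3, 4, 5:
  p  : -3  -25/3  -107/3  -103  -685/3  -1289/3
  Δ  : -16/3  -82/3  -202/3  -376/3  -604/3
  Δ^2: -22  -40  -58  -76
  Δ^3: -18  -18  -18
  Δ^4: 0  0
  Δ^5: 0
The third differences are constant (-18) and nonzero, while all higher differences vanish, so the minimal degree is 3.

3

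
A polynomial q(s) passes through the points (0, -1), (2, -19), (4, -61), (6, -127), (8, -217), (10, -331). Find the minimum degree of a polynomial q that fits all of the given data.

Forward differences of the values at s = 0, 2, 4, 6, 8, 10:
  q  : -1  -19  -61  -127  -217  -331
  Δ  : -18  -42  -66  -90  -114
  Δ^2: -24  -24  -24  -24
  Δ^3: 0  0  0
  Δ^4: 0  0
  Δ^5: 0
The second differences are constant (-24) and nonzero, while all higher differences vanish, so the minimal degree is 2.

2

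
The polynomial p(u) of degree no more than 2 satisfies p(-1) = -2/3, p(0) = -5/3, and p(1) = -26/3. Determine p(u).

Using the Lagrange interpolation formula with nodes -1, 0, 1:
  L_0(u) = u(u - 1) / 2
  L_1(u) = (u + 1)(u - 1) / -1
  L_2(u) = (u + 1)u / 2
Then p(u) = -2/3·L_0(u) - 5/3·L_1(u) - 26/3·L_2(u).
Expanding and collecting terms gives p(u) = -3u^2 - 4u - 5/3.
Check: p(1) = -26/3. ✓

p(u) = -3u^2 - 4u - 5/3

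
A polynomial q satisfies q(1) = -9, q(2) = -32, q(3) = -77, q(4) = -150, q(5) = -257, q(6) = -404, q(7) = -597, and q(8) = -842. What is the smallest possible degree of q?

Forward differences of the values at x = 1, 2, 3, 4, 5, 6, 7, 8:
  q  : -9  -32  -77  -150  -257  -404  -597  -842
  Δ  : -23  -45  -73  -107  -147  -193  -245
  Δ^2: -22  -28  -34  -40  -46  -52
  Δ^3: -6  -6  -6  -6  -6
  Δ^4: 0  0  0  0
  Δ^5: 0  0  0
  Δ^6: 0  0
  Δ^7: 0
The third differences are constant (-6) and nonzero, while all higher differences vanish, so the minimal degree is 3.

3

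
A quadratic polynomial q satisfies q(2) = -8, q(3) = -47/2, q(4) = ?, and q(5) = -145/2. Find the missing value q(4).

-45

On equispaced nodes a degree-2 polynomial has vanishing third forward difference, so
  - q(2) + 3·q(3) - 3·q(4) + q(5) = 0.
Substituting the known values and solving for q(4):
  -3·q(4) = 135
  q(4) = -45.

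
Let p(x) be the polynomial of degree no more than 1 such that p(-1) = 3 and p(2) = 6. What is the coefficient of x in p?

Write p(x) = ax + b. Substituting each data point gives a linear system:
  -a + b = 3
  2a + b = 6
Solving the system yields a = 1, b = 4.
So p(x) = x + 4.
The leading coefficient is 1.

1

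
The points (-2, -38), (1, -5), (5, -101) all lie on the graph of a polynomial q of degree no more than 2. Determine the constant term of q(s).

-6

Write q(s) = as^2 + bs + c. Substituting each data point gives a linear system:
  4a - 2b + c = -38
  a + b + c = -5
  25a + 5b + c = -101
Solving the system yields a = -5, b = 6, c = -6.
So q(s) = -5s^2 + 6s - 6.
The constant term is -6.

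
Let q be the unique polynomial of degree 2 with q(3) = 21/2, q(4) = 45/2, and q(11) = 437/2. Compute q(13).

621/2

Using the Lagrange interpolation formula with nodes 3, 4, 11:
  L_0(x) = (x - 4)(x - 11) / 8
  L_1(x) = (x - 3)(x - 11) / -7
  L_2(x) = (x - 3)(x - 4) / 56
Then q(x) = 21/2·L_0(x) + 45/2·L_1(x) + 437/2·L_2(x).
Expanding and collecting terms gives q(x) = 2x² - 2x - 3/2.
Evaluating at x = 13: q(13) = 621/2.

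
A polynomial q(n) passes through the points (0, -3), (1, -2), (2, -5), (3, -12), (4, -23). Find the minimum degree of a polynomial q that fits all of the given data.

2

Forward differences of the values at n = 0, 1, 2, 3, 4:
  q  : -3  -2  -5  -12  -23
  Δ  : 1  -3  -7  -11
  Δ^2: -4  -4  -4
  Δ^3: 0  0
  Δ^4: 0
The second differences are constant (-4) and nonzero, while all higher differences vanish, so the minimal degree is 2.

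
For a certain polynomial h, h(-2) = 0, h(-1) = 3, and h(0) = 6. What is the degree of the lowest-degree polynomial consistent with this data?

1

Forward differences of the values at n = -2, -1, 0:
  h  : 0  3  6
  Δ  : 3  3
  Δ^2: 0
The first differences are constant (3) and nonzero, while all higher differences vanish, so the minimal degree is 1.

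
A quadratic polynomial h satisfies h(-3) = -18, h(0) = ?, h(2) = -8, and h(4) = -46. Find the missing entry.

6

The 3 known points determine the degree-2 polynomial uniquely.
Write h(t) = at^2 + bt + c. Substituting each data point gives a linear system:
  9a - 3b + c = -18
  4a + 2b + c = -8
  16a + 4b + c = -46
Solving the system yields a = -3, b = -1, c = 6.
So h(t) = -3t² - t + 6.
Then h(0) = 6.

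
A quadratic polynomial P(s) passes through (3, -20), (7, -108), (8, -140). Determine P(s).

Write P(s) = as^2 + bs + c. Substituting each data point gives a linear system:
  9a + 3b + c = -20
  49a + 7b + c = -108
  64a + 8b + c = -140
Solving the system yields a = -2, b = -2, c = 4.
So P(s) = -2s² - 2s + 4.
Check: P(8) = -140. ✓

P(s) = -2s^2 - 2s + 4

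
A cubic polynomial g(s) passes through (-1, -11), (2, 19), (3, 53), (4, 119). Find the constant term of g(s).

-1

Write g(s) = as^3 + bs^2 + cs + d. Substituting each data point gives a linear system:
  -a + b - c + d = -11
  8a + 4b + 2c + d = 19
  27a + 9b + 3c + d = 53
  64a + 16b + 4c + d = 119
Solving the system yields a = 2, b = -2, c = 6, d = -1.
So g(s) = 2s^3 - 2s^2 + 6s - 1.
The constant term is -1.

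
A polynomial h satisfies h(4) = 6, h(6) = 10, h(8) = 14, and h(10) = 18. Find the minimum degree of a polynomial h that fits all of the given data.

Forward differences of the values at x = 4, 6, 8, 10:
  h  : 6  10  14  18
  Δ  : 4  4  4
  Δ^2: 0  0
  Δ^3: 0
The first differences are constant (4) and nonzero, while all higher differences vanish, so the minimal degree is 1.

1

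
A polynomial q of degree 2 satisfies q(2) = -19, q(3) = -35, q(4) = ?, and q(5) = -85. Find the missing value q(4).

On equispaced nodes a degree-2 polynomial has vanishing third forward difference, so
  - q(2) + 3·q(3) - 3·q(4) + q(5) = 0.
Substituting the known values and solving for q(4):
  -3·q(4) = 171
  q(4) = -57.

-57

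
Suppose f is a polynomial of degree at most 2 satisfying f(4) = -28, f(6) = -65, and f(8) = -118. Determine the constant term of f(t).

-2

Write f(t) = at^2 + bt + c. Substituting each data point gives a linear system:
  16a + 4b + c = -28
  36a + 6b + c = -65
  64a + 8b + c = -118
Solving the system yields a = -2, b = 3/2, c = -2.
So f(t) = -2t^2 + (3/2)t - 2.
The constant term is -2.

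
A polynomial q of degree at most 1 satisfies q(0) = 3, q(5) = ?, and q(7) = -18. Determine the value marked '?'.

The 2 known points determine the degree-1 polynomial uniquely.
Write q(x) = ax + b. Substituting each data point gives a linear system:
  b = 3
  7a + b = -18
Solving the system yields a = -3, b = 3.
So q(x) = -3x + 3.
Then q(5) = -12.

-12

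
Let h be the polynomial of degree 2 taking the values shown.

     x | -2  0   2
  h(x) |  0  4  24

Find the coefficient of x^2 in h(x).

2

Write h(x) = ax^2 + bx + c. Substituting each data point gives a linear system:
  4a - 2b + c = 0
  c = 4
  4a + 2b + c = 24
Solving the system yields a = 2, b = 6, c = 4.
So h(x) = 2x² + 6x + 4.
The leading coefficient is 2.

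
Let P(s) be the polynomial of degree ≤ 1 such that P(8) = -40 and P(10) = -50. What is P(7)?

Using the Lagrange interpolation formula with nodes 8, 10:
  L_0(s) = (s - 10) / -2
  L_1(s) = (s - 8) / 2
Then P(s) = -40·L_0(s) - 50·L_1(s).
Expanding and collecting terms gives P(s) = -5s.
Evaluating at s = 7: P(7) = -35.

-35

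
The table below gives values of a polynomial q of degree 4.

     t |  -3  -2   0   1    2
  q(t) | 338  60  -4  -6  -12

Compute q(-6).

Write q(t) = at^4 + bt^3 + ct^2 + dt + e. Substituting each data point gives a linear system:
  81a - 27b + 9c - 3d + e = 338
  16a - 8b + 4c - 2d + e = 60
  e = -4
  a + b + c + d + e = -6
  16a + 8b + 4c + 2d + e = -12
Solving the system yields a = 3, b = -6, c = -5, d = 6, e = -4.
So q(t) = 3t^4 - 6t^3 - 5t^2 + 6t - 4.
Then q(-6) = 4964.

4964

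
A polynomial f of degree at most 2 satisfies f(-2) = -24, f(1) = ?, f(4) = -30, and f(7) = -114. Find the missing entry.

0

On equispaced nodes a degree-2 polynomial has vanishing third forward difference, so
  - f(-2) + 3·f(1) - 3·f(4) + f(7) = 0.
Substituting the known values and solving for f(1):
  3·f(1) = 0
  f(1) = 0.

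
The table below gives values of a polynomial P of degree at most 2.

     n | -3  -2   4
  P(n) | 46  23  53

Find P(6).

127

Write P(n) = an^2 + bn + c. Substituting each data point gives a linear system:
  9a - 3b + c = 46
  4a - 2b + c = 23
  16a + 4b + c = 53
Solving the system yields a = 4, b = -3, c = 1.
So P(n) = 4n² - 3n + 1.
Then P(6) = 127.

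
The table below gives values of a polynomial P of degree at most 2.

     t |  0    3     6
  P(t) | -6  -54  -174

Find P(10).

Using the Lagrange interpolation formula with nodes 0, 3, 6:
  L_0(t) = (t - 3)(t - 6) / 18
  L_1(t) = t(t - 6) / -9
  L_2(t) = t(t - 3) / 18
Then P(t) = -6·L_0(t) - 54·L_1(t) - 174·L_2(t).
Expanding and collecting terms gives P(t) = -4t^2 - 4t - 6.
Evaluating at t = 10: P(10) = -446.

-446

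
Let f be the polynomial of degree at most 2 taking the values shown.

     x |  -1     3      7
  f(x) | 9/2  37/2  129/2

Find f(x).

f(x) = x^2 + (3/2)x + 5

Write f(x) = ax^2 + bx + c. Substituting each data point gives a linear system:
  a - b + c = 9/2
  9a + 3b + c = 37/2
  49a + 7b + c = 129/2
Solving the system yields a = 1, b = 3/2, c = 5.
So f(x) = x^2 + (3/2)x + 5.
Check: f(3) = 37/2. ✓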